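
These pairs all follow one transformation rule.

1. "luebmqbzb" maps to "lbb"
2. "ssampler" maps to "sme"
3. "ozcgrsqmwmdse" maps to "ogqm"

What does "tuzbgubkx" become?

In each case the input is transformed by: delete the last character, then keep one character in every 3, starting at position 1 (positions 1st, 4th, 7th, ...).
Working it through for "tuzbgubkx": intermediate "tuzbgubk", final "tbb".
(Check on "ssampler": → "ssample" → "sme" ✓)

tbb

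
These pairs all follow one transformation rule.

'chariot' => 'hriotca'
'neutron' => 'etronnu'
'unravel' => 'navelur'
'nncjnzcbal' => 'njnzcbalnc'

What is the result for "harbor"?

aborhr

Looking at the pairs, the operation is to move the first 2 characters to the end (rotate left by 2), then swap the first and last characters.
So "harbor" becomes "aborhr".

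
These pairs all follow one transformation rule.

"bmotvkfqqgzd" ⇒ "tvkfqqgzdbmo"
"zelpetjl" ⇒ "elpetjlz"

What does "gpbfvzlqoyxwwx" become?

Looking at the pairs, the operation is to swap the front and back halves of the string, then move the last 3 characters to the front (rotate right by 3).
For "gpbfvzlqoyxwwx", step one produces "qoyxwwxgpbfvzl"; step two turns that into "vzlqoyxwwxgpbf".
(Check on "zelpetjl": → "etjlzelp" → "elpetjlz" ✓)

vzlqoyxwwxgpbf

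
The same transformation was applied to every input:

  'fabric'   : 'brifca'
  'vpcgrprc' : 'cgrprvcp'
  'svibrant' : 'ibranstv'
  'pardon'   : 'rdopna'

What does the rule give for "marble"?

Looking at the pairs, the operation is to swap the first and last characters, then move the first 2 characters to the end (rotate left by 2).
"marble" → "earblm" → "rblmea".

rblmea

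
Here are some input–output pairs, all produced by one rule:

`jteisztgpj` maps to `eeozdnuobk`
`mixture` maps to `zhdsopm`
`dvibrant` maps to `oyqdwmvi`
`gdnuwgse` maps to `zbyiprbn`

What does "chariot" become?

oxcvmdj

The rule is to shift every letter 5 places backward in the alphabet (wrapping around), then move the last character to the front.
For "chariot", step one produces "xcvmdjo"; step two turns that into "oxcvmdj".
(Check on "gdnuwgse": → "byiprbnz" → "zbyiprbn" ✓)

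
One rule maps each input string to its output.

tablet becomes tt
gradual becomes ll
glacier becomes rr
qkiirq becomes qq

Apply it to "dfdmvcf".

The transformation: double every character, then keep only the last 2 characters.
For "dfdmvcf" the result is "ff".

ff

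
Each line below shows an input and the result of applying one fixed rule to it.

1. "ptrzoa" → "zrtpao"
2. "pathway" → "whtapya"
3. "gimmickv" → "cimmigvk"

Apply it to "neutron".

The pattern: move the last 2 characters to the front (rotate right by 2), then reverse the string.
Working it through for "neutron": intermediate "onneutr", final "rtuenno".

rtuenno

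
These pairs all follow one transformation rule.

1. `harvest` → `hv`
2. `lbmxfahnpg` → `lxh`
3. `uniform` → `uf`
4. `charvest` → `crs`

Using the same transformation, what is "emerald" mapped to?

er

The transformation: move the last character to the front, then keep one character in every 3, starting at position 2 (positions 2nd, 5th, 8th, ...).
For "emerald", step one produces "demeral"; step two turns that into "er".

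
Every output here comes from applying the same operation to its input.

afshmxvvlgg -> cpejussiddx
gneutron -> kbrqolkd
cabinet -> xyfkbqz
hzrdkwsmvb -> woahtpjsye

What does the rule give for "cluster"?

irpqboz

Rule — move the first character to the end, then shift every letter 3 places backward in the alphabet (wrapping around).
For "cluster", step one produces "lusterc"; step two turns that into "irpqboz".
(Check on "afshmxvvlgg": → "fshmxvvlgga" → "cpejussiddx" ✓)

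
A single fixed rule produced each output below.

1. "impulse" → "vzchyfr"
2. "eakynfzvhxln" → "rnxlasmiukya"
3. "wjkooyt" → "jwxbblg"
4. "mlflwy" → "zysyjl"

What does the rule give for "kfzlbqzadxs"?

xsmyodmnqkf

What's happening: shift every letter 13 places forward in the alphabet (wrapping around) — i.e. ROT13.
On "kfzlbqzadxs" that produces "xsmyodmnqkf".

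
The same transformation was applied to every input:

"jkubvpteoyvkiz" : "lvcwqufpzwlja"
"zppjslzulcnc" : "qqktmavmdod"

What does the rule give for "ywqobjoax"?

xrpckpby

The rule is to delete the first character, then shift every letter 1 place forward in the alphabet (wrapping around).
Applying both steps to "ywqobjoax": "wqobjoax", then "xrpckpby".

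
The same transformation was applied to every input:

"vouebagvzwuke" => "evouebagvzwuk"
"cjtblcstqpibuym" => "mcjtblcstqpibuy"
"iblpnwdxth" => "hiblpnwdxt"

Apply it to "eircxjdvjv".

veircxjdvj

Looking at the pairs, the operation is to move the last character to the front.
Applying that to "eircxjdvjv" gives "veircxjdvj".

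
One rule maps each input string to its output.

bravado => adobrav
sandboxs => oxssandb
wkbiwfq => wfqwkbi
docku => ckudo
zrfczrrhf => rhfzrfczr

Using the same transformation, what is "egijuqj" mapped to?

The transformation: move the last 3 characters to the front (rotate right by 3).
So "egijuqj" becomes "uqjegij".

uqjegij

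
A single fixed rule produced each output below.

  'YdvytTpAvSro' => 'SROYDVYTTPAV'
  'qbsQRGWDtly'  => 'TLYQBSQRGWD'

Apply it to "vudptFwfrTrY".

The rule is to move the last 3 characters to the front (rotate right by 3), then convert every letter to uppercase.
Applying both steps to "vudptFwfrTrY": "TrYvudptFwfr", then "TRYVUDPTFWFR".
(Check on "YdvytTpAvSro": → "SroYdvytTpAv" → "SROYDVYTTPAV" ✓)

TRYVUDPTFWFR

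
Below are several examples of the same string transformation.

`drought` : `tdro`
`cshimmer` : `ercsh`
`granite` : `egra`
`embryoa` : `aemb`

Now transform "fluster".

rflu

What's happening: move the first 3 characters to the end (rotate left by 3), then delete the first 3 characters.
Starting from "fluster": after the first operation, "sterflu"; after the second, "rflu".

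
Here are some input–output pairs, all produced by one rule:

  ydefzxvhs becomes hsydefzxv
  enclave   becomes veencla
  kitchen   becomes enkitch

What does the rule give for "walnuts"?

In each case the input is transformed by: move the last 2 characters to the front (rotate right by 2).
On "walnuts" that produces "tswalnu".

tswalnu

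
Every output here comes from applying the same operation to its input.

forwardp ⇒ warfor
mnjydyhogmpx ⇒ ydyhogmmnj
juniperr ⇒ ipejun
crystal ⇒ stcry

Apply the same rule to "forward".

wafor

Looking at the pairs, the operation is to delete the last 2 characters, then move the first 3 characters to the end (rotate left by 3).
"forward" → "forwa" → "wafor".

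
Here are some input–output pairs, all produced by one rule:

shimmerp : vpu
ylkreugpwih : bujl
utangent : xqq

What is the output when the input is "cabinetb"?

Rule — keep one character in every 3, starting at position 1 (positions 1st, 4th, 7th, ...), then shift every letter 3 places forward in the alphabet (wrapping around).
Working it through for "cabinetb": intermediate "cit", final "flw".
(Check on "utangent": → "unn" → "xqq" ✓)

flw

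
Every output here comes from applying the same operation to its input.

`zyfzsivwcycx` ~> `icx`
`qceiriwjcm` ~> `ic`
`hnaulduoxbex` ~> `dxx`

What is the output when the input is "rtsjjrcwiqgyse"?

What's happening: delete the first 3 characters, then keep one character in every 3, starting at position 3 (positions 3rd, 6th, 9th, ...).
Applying both steps to "rtsjjrcwiqgyse": "jjrcwiqgyse", then "riy".

riy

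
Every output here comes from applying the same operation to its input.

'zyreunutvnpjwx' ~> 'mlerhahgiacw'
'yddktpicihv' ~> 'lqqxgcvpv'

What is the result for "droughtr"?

The rule is to delete the last 2 characters, then shift every letter 13 places forward in the alphabet (wrapping around) — i.e. ROT13.
Starting from "droughtr": after the first operation, "drough"; after the second, "qebhtu".

qebhtu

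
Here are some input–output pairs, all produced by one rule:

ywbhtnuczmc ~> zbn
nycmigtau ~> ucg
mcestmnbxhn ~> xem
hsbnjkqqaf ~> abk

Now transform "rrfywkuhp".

The pattern: keep one character in every 3, starting at position 3 (positions 3rd, 6th, 9th, ...), then move the last character to the front.
Working it through for "rrfywkuhp": intermediate "fkp", final "pfk".

pfk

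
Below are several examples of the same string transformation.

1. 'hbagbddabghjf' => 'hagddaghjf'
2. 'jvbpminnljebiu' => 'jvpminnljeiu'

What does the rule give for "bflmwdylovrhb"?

flmwdylovrh

In each case the input is transformed by: remove every "b".
On "bflmwdylovrhb" that produces "flmwdylovrh".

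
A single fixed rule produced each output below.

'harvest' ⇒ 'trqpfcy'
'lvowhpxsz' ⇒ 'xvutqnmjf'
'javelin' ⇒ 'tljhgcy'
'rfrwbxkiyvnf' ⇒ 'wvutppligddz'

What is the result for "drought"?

srpmfeb

Rule — sort the characters into reverse alphabetical order, then shift every letter 2 places backward in the alphabet (wrapping around).
For "drought" the result is "srpmfeb".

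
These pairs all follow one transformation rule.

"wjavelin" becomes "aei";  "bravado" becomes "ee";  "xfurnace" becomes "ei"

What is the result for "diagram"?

What's happening: shift every letter 4 places forward in the alphabet (wrapping around), then keep only the vowels.
Applying both steps to "diagram": "hmekveq", then "ee".

ee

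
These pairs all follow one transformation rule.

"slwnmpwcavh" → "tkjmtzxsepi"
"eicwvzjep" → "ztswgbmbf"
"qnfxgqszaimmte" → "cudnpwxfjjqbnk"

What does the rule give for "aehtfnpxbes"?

eqckmuybpxb

Looking at the pairs, the operation is to shift every letter 3 places backward in the alphabet (wrapping around), then move the first 2 characters to the end (rotate left by 2).
Applying both steps to "aehtfnpxbes": "xbeqckmuybp", then "eqckmuybpxb".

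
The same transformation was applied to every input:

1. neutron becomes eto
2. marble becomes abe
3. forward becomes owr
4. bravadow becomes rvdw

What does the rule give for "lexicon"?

eio

The pattern: keep every other character starting from the second (positions 2nd, 4th, 6th, ...).
Doing the same to "lexicon": "eio".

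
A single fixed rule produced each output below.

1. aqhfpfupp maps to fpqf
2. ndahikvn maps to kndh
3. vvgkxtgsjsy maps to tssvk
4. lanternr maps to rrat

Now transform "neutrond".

Looking at the pairs, the operation is to keep every other character starting from the second (positions 2nd, 4th, 6th, ...), then move the first 2 characters to the end (rotate left by 2).
Working it through for "neutrond": intermediate "etod", final "odet".
(Check on "ndahikvn": → "dhkn" → "kndh" ✓)

odet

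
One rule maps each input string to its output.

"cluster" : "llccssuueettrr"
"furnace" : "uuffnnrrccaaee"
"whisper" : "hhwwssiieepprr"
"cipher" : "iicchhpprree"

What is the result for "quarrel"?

The pattern: swap each adjacent pair of characters (1↔2, 3↔4, ...), then double every character.
On "quarrel": the first step gives "uqraerl", and the second then gives "uuqqrraaeerrll".

uuqqrraaeerrll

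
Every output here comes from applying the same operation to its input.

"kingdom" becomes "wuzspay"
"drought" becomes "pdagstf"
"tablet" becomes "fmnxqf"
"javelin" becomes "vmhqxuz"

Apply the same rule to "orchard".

adotmdp

Looking at the pairs, the operation is to shift every letter 12 places forward in the alphabet (wrapping around).
So "orchard" becomes "adotmdp".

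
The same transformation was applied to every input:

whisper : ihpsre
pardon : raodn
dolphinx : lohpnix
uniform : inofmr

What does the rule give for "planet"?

The transformation: delete the first character, then swap each adjacent pair of characters (1↔2, 3↔4, ...).
"planet" → "lanet" → "alent".

alent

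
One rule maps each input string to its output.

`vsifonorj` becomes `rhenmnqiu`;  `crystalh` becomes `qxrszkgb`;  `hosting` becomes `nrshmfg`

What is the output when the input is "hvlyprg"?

ukxoqfg

What's happening: move the first character to the end, then shift every letter 1 place backward in the alphabet (wrapping around).
"hvlyprg" → "vlyprgh" → "ukxoqfg".
(Check on "vsifonorj": → "sifonorjv" → "rhenmnqiu" ✓)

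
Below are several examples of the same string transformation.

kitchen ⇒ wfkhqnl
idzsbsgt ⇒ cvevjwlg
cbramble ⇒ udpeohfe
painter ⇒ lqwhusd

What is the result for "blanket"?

dqnhweo

In each case the input is transformed by: move the first 2 characters to the end (rotate left by 2), then shift every letter 3 places forward in the alphabet (wrapping around).
Applying both steps to "blanket": "anketbl", then "dqnhweo".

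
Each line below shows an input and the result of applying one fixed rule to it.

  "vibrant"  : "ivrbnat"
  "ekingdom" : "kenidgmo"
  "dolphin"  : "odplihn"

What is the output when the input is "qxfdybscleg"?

The pattern: swap each adjacent pair of characters (1↔2, 3↔4, ...).
So "qxfdybscleg" becomes "xqdfbycselg".

xqdfbycselg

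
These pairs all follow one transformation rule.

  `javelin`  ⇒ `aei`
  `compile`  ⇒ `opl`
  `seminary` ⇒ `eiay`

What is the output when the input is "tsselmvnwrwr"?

semnrr

The transformation: keep every other character starting from the second (positions 2nd, 4th, 6th, ...).
For "tsselmvnwrwr" the result is "semnrr".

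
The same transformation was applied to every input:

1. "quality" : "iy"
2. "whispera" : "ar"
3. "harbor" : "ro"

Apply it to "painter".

tr

The transformation: swap each adjacent pair of characters (1↔2, 3↔4, ...), then keep only the last 2 characters.
Applying both steps to "painter": "apnietr", then "tr".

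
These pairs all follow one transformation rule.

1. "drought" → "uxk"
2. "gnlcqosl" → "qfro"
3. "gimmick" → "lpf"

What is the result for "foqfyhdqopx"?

rikts

The rule is to shift every letter 3 places forward in the alphabet (wrapping around), then keep every other character starting from the second (positions 2nd, 4th, 6th, ...).
Working it through for "foqfyhdqopx": intermediate "irtibkgtrsa", final "rikts".
(Check on "gnlcqosl": → "jqoftrvo" → "qfro" ✓)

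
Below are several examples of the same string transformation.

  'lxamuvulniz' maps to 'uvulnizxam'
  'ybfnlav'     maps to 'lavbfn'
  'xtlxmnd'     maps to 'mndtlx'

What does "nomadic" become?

dicoma

What's happening: delete the first character, then move the first 3 characters to the end (rotate left by 3).
For "nomadic", step one produces "omadic"; step two turns that into "dicoma".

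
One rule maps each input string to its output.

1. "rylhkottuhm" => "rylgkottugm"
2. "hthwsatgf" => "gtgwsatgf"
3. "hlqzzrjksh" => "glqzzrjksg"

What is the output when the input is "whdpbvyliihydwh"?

Each output is the input with this applied: replace every "h" with "g".
So "whdpbvyliihydwh" becomes "wgdpbvyliigydwg".

wgdpbvyliigydwg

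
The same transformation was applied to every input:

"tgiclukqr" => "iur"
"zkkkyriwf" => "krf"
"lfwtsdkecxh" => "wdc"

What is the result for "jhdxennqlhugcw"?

Looking at the pairs, the operation is to keep one character in every 3, starting at position 3 (positions 3rd, 6th, 9th, ...).
On "jhdxennqlhugcw" that produces "dnlg".

dnlg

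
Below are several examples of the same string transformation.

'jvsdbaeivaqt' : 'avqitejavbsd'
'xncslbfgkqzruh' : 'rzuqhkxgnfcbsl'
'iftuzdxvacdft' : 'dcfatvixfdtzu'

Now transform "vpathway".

The transformation: move the last 3 characters to the front (rotate right by 3), then take characters alternately from the front and the back (1st, last, 2nd, 2nd-last, ...).
So "vpathway" becomes "whatyavp".

whatyavp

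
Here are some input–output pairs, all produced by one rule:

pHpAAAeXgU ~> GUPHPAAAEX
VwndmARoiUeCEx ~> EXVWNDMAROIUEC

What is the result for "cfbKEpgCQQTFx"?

FXCFBKEPGCQQT

The pattern: move the last 2 characters to the front (rotate right by 2), then convert every letter to uppercase.
On "cfbKEpgCQQTFx": the first step gives "FxcfbKEpgCQQT", and the second then gives "FXCFBKEPGCQQT".
(Check on "pHpAAAeXgU": → "gUpHpAAAeX" → "GUPHPAAAEX" ✓)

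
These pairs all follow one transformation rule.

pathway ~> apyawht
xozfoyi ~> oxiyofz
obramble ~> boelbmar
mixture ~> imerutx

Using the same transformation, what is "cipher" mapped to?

icrehp

The pattern: move the first 2 characters to the end (rotate left by 2), then reverse the string.
So "cipher" becomes "icrehp".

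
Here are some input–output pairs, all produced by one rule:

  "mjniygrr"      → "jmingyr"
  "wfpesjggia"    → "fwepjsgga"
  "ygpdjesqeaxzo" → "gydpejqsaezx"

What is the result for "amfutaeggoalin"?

maufatgeoglan

The rule is to swap each adjacent pair of characters (1↔2, 3↔4, ...), then delete the last character.
Doing the same to "amfutaeggoalin": "maufatgeoglan".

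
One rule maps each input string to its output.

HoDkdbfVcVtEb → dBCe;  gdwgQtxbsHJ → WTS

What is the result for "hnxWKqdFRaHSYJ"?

XQrs

The rule is to flip the case of every letter, then keep one character in every 3, starting at position 3 (positions 3rd, 6th, 9th, ...).
Starting from "hnxWKqdFRaHSYJ": after the first operation, "HNXwkQDfrAhsyj"; after the second, "XQrs".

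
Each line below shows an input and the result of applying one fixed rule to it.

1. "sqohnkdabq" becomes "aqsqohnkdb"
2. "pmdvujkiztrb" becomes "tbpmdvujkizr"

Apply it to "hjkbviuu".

The rule is to move the last 2 characters to the front (rotate right by 2), then swap the first and last characters.
Applying both steps to "hjkbviuu": "uuhjkbvi", then "iuhjkbvu".
(Check on "pmdvujkiztrb": → "rbpmdvujkizt" → "tbpmdvujkizr" ✓)

iuhjkbvu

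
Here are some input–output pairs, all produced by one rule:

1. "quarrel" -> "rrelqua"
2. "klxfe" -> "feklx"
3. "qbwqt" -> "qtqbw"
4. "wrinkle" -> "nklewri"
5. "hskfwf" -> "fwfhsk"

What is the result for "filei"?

In each case the input is transformed by: move the first 3 characters to the end (rotate left by 3).
Applying that to "filei" gives "eifil".

eifil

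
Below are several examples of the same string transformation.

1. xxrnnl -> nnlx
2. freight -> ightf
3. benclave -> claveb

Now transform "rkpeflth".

eflthr

Each output is the input with this applied: move the first 3 characters to the end (rotate left by 3), then delete the last 2 characters.
Applying that to "rkpeflth" gives "eflthr".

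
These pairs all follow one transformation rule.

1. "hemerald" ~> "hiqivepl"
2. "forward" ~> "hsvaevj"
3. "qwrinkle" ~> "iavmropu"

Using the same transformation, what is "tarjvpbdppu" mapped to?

yevnztfhttx

Looking at the pairs, the operation is to shift every letter 4 places forward in the alphabet (wrapping around), then swap the first and last characters.
On "tarjvpbdppu": the first step gives "xevnztfhtty", and the second then gives "yevnztfhttx".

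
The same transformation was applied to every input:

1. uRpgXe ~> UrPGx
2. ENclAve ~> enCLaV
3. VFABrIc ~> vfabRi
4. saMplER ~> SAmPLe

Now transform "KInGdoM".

kiNgDO

Rule — delete the last character, then flip the case of every letter.
Working it through for "KInGdoM": intermediate "KInGdo", final "kiNgDO".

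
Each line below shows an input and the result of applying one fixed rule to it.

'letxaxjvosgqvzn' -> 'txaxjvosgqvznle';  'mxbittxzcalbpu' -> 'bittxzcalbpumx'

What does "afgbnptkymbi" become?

gbnptkymbiaf

Each output is the input with this applied: move the first 2 characters to the end (rotate left by 2).
"afgbnptkymbi" → "gbnptkymbiaf".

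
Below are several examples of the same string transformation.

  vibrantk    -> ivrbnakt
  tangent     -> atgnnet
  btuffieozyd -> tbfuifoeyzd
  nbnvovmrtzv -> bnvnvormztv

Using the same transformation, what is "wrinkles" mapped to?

rwnilkse

In each case the input is transformed by: swap each adjacent pair of characters (1↔2, 3↔4, ...).
On "wrinkles" that produces "rwnilkse".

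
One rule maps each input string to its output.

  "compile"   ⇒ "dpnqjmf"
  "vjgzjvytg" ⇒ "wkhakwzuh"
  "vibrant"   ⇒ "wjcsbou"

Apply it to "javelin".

What's happening: shift every letter 1 place forward in the alphabet (wrapping around).
For "javelin" the result is "kbwfmjo".

kbwfmjo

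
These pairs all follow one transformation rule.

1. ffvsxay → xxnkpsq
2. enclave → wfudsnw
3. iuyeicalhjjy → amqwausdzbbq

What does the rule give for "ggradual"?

yyjsvmsd

Rule — shift every letter 8 places backward in the alphabet (wrapping around).
Applying that to "ggradual" gives "yyjsvmsd".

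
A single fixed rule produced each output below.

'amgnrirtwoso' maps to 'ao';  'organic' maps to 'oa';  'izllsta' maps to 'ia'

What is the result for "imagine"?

Each output is the input with this applied: keep one character in every 3, starting at position 1 (positions 1st, 4th, 7th, ...), then keep only the vowels.
Starting from "imagine": after the first operation, "ige"; after the second, "ie".

ie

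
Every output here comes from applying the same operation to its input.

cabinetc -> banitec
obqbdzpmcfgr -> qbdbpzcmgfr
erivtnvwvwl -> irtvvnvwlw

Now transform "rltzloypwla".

The rule is to delete the first character, then swap each adjacent pair of characters (1↔2, 3↔4, ...).
On "rltzloypwla" that produces "tllzyowpal".

tllzyowpal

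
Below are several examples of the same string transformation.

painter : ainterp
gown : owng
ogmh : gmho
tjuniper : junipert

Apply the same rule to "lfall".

falll

The rule is to move the first character to the end.
For "lfall" the result is "falll".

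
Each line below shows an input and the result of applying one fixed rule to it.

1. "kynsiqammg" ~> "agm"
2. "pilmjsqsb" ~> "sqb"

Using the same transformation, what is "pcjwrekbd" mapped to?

bkd

The pattern: swap each adjacent pair of characters (1↔2, 3↔4, ...), then keep only the last 3 characters.
On "pcjwrekbd" that produces "bkd".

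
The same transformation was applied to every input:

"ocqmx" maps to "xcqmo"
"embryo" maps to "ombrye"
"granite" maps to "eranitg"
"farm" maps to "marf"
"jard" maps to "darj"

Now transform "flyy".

Looking at the pairs, the operation is to swap the first and last characters.
On "flyy" that produces "ylyf".

ylyf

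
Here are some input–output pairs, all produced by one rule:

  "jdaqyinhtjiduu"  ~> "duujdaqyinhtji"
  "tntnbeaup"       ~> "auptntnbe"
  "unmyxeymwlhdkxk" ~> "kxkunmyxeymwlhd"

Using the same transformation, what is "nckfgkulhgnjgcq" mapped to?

gcqnckfgkulhgnj

The rule is to move the last 3 characters to the front (rotate right by 3).
On "nckfgkulhgnjgcq" that produces "gcqnckfgkulhgnj".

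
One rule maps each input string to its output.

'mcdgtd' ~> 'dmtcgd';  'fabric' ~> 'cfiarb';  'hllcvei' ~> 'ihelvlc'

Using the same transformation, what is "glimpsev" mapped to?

What's happening: take characters alternately from the front and the back (1st, last, 2nd, 2nd-last, ...), then swap each adjacent pair of characters (1↔2, 3↔4, ...).
So "glimpsev" becomes "vgelsipm".
(Check on "hllcvei": → "hilelvc" → "ihelvlc" ✓)

vgelsipm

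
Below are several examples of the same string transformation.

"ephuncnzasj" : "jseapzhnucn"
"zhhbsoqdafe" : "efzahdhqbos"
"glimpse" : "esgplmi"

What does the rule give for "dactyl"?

lydtac

Rule — move the last character to the front, then take characters alternately from the front and the back (1st, last, 2nd, 2nd-last, ...).
Applying both steps to "dactyl": "ldacty", then "lydtac".
(Check on "ephuncnzasj": → "jephuncnzas" → "jseapzhnucn" ✓)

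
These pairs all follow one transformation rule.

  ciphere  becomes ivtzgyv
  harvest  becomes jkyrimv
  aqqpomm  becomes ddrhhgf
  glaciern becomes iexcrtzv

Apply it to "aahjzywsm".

The pattern: shift every letter 9 places backward in the alphabet (wrapping around), then move the last 2 characters to the front (rotate right by 2).
Working it through for "aahjzywsm": intermediate "rryaqpnjd", final "jdrryaqpn".

jdrryaqpn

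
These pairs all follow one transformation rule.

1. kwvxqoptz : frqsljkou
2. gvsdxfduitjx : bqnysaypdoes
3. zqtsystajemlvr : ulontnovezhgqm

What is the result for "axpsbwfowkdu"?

vsknwrajrfyp

The rule is to shift every letter 5 places backward in the alphabet (wrapping around).
"axpsbwfowkdu" → "vsknwrajrfyp".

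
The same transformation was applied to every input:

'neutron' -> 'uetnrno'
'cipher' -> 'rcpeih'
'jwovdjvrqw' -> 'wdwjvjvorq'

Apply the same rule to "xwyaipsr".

yaxiwpsr

Each output is the input with this applied: sort the characters into reverse alphabetical order, then take characters alternately from the front and the back (1st, last, 2nd, 2nd-last, ...).
"xwyaipsr" → "yxwsrpia" → "yaxiwpsr".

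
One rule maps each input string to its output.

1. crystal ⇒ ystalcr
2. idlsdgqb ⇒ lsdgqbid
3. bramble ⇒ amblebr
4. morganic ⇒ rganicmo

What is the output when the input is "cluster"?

The transformation: move the first 2 characters to the end (rotate left by 2).
"cluster" → "ustercl".

ustercl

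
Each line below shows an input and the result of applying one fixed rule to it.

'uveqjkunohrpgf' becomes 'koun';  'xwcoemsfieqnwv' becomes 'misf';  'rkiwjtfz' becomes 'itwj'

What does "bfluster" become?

ltus

The transformation: take characters alternately from the front and the back (1st, last, 2nd, 2nd-last, ...), then keep only the last 4 characters.
For "bfluster", step one produces "brfeltus"; step two turns that into "ltus".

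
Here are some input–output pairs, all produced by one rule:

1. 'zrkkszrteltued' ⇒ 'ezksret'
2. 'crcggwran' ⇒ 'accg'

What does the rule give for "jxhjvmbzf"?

The pattern: move the last 3 characters to the front (rotate right by 3), then keep every other character starting from the second (positions 2nd, 4th, 6th, ...).
Applying both steps to "jxhjvmbzf": "bzfjxhjvm", then "zjhv".
(Check on "crcggwran": → "rancrcggw" → "accg" ✓)

zjhv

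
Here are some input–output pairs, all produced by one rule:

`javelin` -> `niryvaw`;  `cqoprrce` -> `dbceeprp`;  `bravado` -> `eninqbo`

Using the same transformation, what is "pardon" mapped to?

neqbac

Each output is the input with this applied: move the first character to the end, then shift every letter 13 places forward in the alphabet (wrapping around) — i.e. ROT13.
Applying both steps to "pardon": "ardonp", then "neqbac".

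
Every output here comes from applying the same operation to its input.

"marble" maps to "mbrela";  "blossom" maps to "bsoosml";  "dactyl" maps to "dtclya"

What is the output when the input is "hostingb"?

Each output is the input with this applied: swap each adjacent pair of characters (1↔2, 3↔4, ...), then move the first character to the end.
On "hostingb": the first step gives "ohtsnibg", and the second then gives "htsnibgo".

htsnibgo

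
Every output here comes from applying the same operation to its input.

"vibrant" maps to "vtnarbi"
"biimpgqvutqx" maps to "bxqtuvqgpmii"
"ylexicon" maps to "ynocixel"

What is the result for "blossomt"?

btmossol

Rule — move the first character to the end, then reverse the string.
Starting from "blossomt": after the first operation, "lossomtb"; after the second, "btmossol".
(Check on "vibrant": → "ibrantv" → "vtnarbi" ✓)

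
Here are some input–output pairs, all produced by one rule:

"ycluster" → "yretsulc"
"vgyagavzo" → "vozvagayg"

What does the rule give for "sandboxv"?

svxobdna

The rule is to move the first character to the end, then reverse the string.
Applying both steps to "sandboxv": "andboxvs", then "svxobdna".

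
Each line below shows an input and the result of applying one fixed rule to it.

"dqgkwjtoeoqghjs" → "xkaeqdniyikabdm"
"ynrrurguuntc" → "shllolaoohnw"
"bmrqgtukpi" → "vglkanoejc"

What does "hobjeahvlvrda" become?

bivdyubpfplxu

In each case the input is transformed by: shift every letter 6 places backward in the alphabet (wrapping around).
"hobjeahvlvrda" → "bivdyubpfplxu".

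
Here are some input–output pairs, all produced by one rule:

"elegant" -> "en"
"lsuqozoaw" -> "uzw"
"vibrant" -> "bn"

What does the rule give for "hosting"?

Each output is the input with this applied: keep one character in every 3, starting at position 3 (positions 3rd, 6th, 9th, ...).
For "hosting" the result is "sn".

sn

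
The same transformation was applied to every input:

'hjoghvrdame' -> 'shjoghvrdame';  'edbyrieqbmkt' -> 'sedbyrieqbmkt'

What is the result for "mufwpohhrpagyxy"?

The pattern: prepend "s".
"mufwpohhrpagyxy" → "smufwpohhrpagyxy".

smufwpohhrpagyxy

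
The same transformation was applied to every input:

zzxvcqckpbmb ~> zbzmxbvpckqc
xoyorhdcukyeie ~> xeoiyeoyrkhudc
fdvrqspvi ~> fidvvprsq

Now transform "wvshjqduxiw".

wwvisxhujdq

In each case the input is transformed by: take characters alternately from the front and the back (1st, last, 2nd, 2nd-last, ...).
Doing the same to "wvshjqduxiw": "wwvisxhujdq".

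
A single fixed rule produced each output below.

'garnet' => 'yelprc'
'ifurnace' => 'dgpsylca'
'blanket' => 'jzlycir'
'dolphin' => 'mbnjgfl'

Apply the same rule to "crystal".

paqwyrj

The transformation: shift every letter 2 places backward in the alphabet (wrapping around), then swap each adjacent pair of characters (1↔2, 3↔4, ...).
On "crystal": the first step gives "apwqryj", and the second then gives "paqwyrj".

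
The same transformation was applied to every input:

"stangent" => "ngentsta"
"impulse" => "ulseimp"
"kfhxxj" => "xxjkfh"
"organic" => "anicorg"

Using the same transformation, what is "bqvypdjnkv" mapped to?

The rule is to move the first 3 characters to the end (rotate left by 3).
"bqvypdjnkv" → "ypdjnkvbqv".

ypdjnkvbqv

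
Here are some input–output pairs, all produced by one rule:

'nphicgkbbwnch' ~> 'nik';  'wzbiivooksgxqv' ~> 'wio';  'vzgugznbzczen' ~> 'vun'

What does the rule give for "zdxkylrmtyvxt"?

zkr

The transformation: keep one character in every 3, starting at position 1 (positions 1st, 4th, 7th, ...), then keep only the first 3 characters.
For "zdxkylrmtyvxt", step one produces "zkryt"; step two turns that into "zkr".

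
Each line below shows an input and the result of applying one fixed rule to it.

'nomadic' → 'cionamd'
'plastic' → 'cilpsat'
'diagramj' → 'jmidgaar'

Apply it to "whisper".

The pattern: move the last 2 characters to the front (rotate right by 2), then swap each adjacent pair of characters (1↔2, 3↔4, ...).
"whisper" → "erwhisp" → "rehwsip".

rehwsip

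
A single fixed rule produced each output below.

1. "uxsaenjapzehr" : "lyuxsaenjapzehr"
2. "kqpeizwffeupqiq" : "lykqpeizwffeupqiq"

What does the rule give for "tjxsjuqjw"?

The transformation: prepend "ly".
"tjxsjuqjw" → "lytjxsjuqjw".

lytjxsjuqjw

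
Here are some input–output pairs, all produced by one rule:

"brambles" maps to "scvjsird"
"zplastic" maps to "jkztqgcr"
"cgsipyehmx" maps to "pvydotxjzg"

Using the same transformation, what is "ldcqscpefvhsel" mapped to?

What's happening: swap the front and back halves of the string, then shift every letter 9 places backward in the alphabet (wrapping around).
For "ldcqscpefvhsel" the result is "vwmyjvccuthjtg".

vwmyjvccuthjtg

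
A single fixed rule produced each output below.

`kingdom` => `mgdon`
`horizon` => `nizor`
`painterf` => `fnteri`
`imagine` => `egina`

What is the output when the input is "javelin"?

What's happening: delete the first 2 characters, then swap the first and last characters.
Doing the same to "javelin": "neliv".
(Check on "horizon": → "rizon" → "nizor" ✓)

neliv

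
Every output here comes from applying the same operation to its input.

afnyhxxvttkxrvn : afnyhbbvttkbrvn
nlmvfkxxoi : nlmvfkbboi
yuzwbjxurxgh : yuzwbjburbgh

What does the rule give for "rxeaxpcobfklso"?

What's happening: replace every "x" with "b".
For "rxeaxpcobfklso" the result is "rbeabpcobfklso".

rbeabpcobfklso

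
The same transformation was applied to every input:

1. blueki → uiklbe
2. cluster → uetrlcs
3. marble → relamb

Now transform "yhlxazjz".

The rule is to swap each adjacent pair of characters (1↔2, 3↔4, ...), then move the first 3 characters to the end (rotate left by 3).
Applying that to "yhlxazjz" gives "lzazjhyx".

lzazjhyx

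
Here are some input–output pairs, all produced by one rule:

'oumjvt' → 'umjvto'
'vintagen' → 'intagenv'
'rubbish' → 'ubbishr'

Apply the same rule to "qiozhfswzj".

Looking at the pairs, the operation is to move the first character to the end.
Doing the same to "qiozhfswzj": "iozhfswzjq".

iozhfswzjq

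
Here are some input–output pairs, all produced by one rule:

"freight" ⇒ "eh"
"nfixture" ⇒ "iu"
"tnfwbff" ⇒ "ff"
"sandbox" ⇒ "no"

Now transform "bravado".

The transformation: keep one character in every 3, starting at position 3 (positions 3rd, 6th, 9th, ...).
So "bravado" becomes "ad".

ad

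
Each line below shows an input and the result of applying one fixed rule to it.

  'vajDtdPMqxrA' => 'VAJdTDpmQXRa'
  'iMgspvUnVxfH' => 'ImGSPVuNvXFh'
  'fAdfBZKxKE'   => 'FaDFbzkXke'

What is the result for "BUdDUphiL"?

In each case the input is transformed by: flip the case of every letter.
So "BUdDUphiL" becomes "buDduPHIl".

buDduPHIl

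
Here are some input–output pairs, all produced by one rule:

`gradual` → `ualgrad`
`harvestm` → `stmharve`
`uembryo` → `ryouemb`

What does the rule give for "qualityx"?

Each output is the input with this applied: move the last 3 characters to the front (rotate right by 3).
Doing the same to "qualityx": "tyxquali".

tyxquali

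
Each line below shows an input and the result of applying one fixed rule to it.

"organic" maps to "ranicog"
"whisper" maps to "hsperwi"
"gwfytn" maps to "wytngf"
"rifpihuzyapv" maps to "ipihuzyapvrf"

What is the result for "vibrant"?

irantvb

Looking at the pairs, the operation is to move the first 2 characters to the end (rotate left by 2), then swap the first and last characters.
Working it through for "vibrant": intermediate "brantvi", final "irantvb".
(Check on "rifpihuzyapv": → "fpihuzyapvri" → "ipihuzyapvrf" ✓)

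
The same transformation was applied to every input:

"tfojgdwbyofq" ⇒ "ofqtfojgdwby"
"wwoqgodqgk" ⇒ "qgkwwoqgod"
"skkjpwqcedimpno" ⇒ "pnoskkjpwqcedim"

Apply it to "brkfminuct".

The pattern: move the last 3 characters to the front (rotate right by 3).
Applying that to "brkfminuct" gives "uctbrkfmin".

uctbrkfmin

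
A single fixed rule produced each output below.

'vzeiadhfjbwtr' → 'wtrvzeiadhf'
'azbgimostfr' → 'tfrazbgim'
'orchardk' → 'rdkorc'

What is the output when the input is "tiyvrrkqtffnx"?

Each output is the input with this applied: move the last 3 characters to the front (rotate right by 3), then delete the last 2 characters.
Applying both steps to "tiyvrrkqtffnx": "fnxtiyvrrkqtf", then "fnxtiyvrrkq".

fnxtiyvrrkq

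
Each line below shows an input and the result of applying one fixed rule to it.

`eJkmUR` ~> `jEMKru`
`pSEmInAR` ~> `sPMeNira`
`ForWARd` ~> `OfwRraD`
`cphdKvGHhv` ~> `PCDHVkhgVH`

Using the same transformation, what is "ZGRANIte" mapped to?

The pattern: flip the case of every letter, then swap each adjacent pair of characters (1↔2, 3↔4, ...).
On "ZGRANIte": the first step gives "zgraniTE", and the second then gives "gzarinET".

gzarinET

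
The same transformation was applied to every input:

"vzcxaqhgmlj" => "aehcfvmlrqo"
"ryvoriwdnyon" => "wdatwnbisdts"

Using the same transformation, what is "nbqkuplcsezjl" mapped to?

Rule — shift every letter 5 places forward in the alphabet (wrapping around).
Applying that to "nbqkuplcsezjl" gives "sgvpzuqhxjeoq".

sgvpzuqhxjeoq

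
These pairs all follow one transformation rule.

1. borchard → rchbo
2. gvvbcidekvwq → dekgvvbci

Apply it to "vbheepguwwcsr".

The transformation: delete the last 3 characters, then move the last 3 characters to the front (rotate right by 3).
"vbheepguwwcsr" → "vbheepguww" → "uwwvbheepg".
(Check on "borchard": → "borch" → "rchbo" ✓)

uwwvbheepg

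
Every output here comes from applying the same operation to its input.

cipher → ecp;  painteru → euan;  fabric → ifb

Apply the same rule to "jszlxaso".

aosl

Each output is the input with this applied: swap the front and back halves of the string, then keep every other character starting from the second (positions 2nd, 4th, 6th, ...).
Working it through for "jszlxaso": intermediate "xasojszl", final "aosl".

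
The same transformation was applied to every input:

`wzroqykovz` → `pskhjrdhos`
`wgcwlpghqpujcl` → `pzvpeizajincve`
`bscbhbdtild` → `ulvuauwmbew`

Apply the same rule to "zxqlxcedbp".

sqjeqvxwui

Rule — shift every letter 7 places backward in the alphabet (wrapping around).
"zxqlxcedbp" → "sqjeqvxwui".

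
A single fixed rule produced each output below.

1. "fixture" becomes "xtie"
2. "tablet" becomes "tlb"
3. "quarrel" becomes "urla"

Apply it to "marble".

Looking at the pairs, the operation is to sort the characters into reverse alphabetical order, then keep every other character starting from the first (positions 1st, 3rd, 5th, ...).
Starting from "marble": after the first operation, "rmleba"; after the second, "rlb".

rlb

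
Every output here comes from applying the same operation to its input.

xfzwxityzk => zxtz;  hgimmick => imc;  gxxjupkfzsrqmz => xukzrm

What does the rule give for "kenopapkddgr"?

nppdg

The pattern: delete the first character, then keep every other character starting from the second (positions 2nd, 4th, 6th, ...).
Starting from "kenopapkddgr": after the first operation, "enopapkddgr"; after the second, "nppdg".
(Check on "gxxjupkfzsrqmz": → "xxjupkfzsrqmz" → "xukzrm" ✓)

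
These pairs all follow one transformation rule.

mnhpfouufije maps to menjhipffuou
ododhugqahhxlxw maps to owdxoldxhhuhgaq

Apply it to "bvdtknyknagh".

Looking at the pairs, the operation is to take characters alternately from the front and the back (1st, last, 2nd, 2nd-last, ...).
Doing the same to "bvdtknyknagh": "bhvgdatnkkny".

bhvgdatnkkny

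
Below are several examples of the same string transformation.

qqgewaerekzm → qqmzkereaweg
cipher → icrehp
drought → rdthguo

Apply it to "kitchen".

iknehct

What's happening: reverse the string, then move the last 2 characters to the front (rotate right by 2).
"kitchen" → "nehctik" → "iknehct".
(Check on "cipher": → "rehpic" → "icrehp" ✓)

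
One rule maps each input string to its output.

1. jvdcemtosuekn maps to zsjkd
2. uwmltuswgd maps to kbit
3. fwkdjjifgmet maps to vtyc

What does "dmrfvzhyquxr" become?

tvxk

The rule is to keep one character in every 3, starting at position 1 (positions 1st, 4th, 7th, ...), then shift every letter 10 places backward in the alphabet (wrapping around).
Applying both steps to "dmrfvzhyquxr": "dfhu", then "tvxk".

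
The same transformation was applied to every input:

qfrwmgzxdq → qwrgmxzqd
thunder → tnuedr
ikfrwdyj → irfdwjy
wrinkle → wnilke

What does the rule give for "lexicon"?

The pattern: swap each adjacent pair of characters (1↔2, 3↔4, ...), then delete the first character.
For "lexicon", step one produces "elixocn"; step two turns that into "lixocn".

lixocn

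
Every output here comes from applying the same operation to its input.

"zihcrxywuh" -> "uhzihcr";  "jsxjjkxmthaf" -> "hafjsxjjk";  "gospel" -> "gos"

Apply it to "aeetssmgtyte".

yteaeetss

Each output is the input with this applied: swap the front and back halves of the string, then delete the first 3 characters.
"aeetssmgtyte" → "yteaeetss".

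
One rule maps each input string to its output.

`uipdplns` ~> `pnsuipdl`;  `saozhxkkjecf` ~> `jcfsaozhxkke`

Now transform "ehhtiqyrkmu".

What's happening: move the last 3 characters to the front (rotate right by 3), then swap the first and last characters.
For "ehhtiqyrkmu", step one produces "kmuehhtiqyr"; step two turns that into "rmuehhtiqyk".

rmuehhtiqyk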